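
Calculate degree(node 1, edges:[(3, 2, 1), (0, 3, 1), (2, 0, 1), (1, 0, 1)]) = incident: (1,0)
= 1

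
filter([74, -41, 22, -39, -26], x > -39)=[74, 22, -26]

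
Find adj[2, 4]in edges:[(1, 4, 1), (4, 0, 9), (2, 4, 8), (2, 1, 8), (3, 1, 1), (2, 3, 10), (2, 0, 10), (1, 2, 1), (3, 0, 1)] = 8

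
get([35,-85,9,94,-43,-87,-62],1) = -85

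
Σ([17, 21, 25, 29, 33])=17 + 21 + 25 + 29 + 33
= 125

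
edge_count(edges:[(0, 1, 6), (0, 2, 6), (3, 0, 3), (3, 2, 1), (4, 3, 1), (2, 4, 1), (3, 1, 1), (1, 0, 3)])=8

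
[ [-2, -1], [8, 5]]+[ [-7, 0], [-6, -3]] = [[-9, -1], [2, 2]]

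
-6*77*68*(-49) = 1539384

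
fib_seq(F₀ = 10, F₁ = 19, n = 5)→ [10, 19, 29, 48, 77]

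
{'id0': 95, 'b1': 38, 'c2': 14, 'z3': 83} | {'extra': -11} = {'id0': 95, 'b1': 38, 'c2': 14, 'z3': 83, 'extra': -11}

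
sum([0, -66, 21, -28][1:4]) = -73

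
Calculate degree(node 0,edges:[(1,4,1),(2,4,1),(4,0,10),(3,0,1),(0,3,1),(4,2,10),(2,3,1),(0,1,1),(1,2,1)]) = incident: (4,0), (3,0), (0,3), (0,1)
= 4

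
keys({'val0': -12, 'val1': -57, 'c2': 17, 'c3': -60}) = ['val0', 'val1', 'c2', 'c3']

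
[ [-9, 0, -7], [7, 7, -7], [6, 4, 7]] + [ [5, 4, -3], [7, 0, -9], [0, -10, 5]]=[[-4, 4, -10], [14, 7, -16], [6, -6, 12]]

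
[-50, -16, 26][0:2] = [-50, -16]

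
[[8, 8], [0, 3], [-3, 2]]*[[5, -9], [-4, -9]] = [[8, -144], [-12, -27], [-23, 9]]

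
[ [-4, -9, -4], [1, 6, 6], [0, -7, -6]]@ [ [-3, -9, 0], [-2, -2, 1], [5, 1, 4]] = [[10, 50, -25], [15, -15, 30], [-16, 8, -31]]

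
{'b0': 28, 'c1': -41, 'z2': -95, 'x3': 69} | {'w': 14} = {'b0': 28, 'c1': -41, 'z2': -95, 'x3': 69, 'w': 14}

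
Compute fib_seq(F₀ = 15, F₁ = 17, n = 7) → [15, 17, 32, 49, 81, 130, 211]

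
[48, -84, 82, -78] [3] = -78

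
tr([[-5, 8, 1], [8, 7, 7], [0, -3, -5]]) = diagonal: (-5) + 7 + (-5)
= -3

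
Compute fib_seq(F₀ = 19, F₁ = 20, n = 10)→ F_2 = F_1 + F_0 = 39
F_3 = F_2 + F_1 = 59
F_4 = F_3 + F_2 = 98
...
= [19, 20, 39, 59, 98, 157, 255, 412, 667, 1079]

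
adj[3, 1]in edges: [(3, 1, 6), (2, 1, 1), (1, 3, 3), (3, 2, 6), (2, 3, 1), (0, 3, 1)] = 6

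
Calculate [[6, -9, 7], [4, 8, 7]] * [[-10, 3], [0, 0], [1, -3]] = C[0][0] = (6)*(-10) + (-9)*(0) + (7)*(1) = -53
C[0][1] = (6)*(3) + (-9)*(0) + (7)*(-3) = -3
C[1][0] = (4)*(-10) + (8)*(0) + (7)*(1) = -33
C[1][1] = (4)*(3) + (8)*(0) + (7)*(-3) = -9
= [[-53, -3], [-33, -9]]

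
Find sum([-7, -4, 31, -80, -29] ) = (-7) + (-4) + 31 + (-80) + (-29)
= -89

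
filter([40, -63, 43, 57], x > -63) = keep x where x > -63: 40✓, -63✗, 43✓, 57✓
= [40, 43, 57]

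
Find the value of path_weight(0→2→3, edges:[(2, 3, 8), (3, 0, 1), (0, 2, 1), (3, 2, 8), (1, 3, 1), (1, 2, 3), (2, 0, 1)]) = 9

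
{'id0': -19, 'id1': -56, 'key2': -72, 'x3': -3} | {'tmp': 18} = {'id0': -19, 'id1': -56, 'key2': -72, 'x3': -3, 'tmp': 18}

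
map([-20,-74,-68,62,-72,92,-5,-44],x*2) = [-40, -148, -136, 124, -144, 184, -10, -88]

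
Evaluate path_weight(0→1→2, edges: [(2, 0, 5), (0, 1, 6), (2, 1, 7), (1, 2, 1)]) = 7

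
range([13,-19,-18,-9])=32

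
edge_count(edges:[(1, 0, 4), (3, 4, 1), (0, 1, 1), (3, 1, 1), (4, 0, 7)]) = 5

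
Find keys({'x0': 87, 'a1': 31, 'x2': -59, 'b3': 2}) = ['x0', 'a1', 'x2', 'b3']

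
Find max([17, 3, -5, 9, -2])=17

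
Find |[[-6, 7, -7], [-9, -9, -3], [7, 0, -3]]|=(1)*(-6)*det([[-9, -3], [0, -3]]) + (-1)*(7)*det([[-9, -3], [7, -3]]) + (1)*(-7)*det([[-9, -9], [7, 0]])
= -162 + -336 + -441
= -939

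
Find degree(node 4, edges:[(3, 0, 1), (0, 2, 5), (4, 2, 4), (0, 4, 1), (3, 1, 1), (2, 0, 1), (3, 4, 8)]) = 3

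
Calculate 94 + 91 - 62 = 123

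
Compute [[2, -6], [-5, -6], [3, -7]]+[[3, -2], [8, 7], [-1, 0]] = [[5, -8], [3, 1], [2, -7]]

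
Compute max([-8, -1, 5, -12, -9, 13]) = 13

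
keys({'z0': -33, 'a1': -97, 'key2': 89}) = ['z0', 'a1', 'key2']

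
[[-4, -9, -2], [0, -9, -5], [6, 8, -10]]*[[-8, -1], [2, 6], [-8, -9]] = C[0][0] = (-4)*(-8) + (-9)*(2) + (-2)*(-8) = 30
C[0][1] = (-4)*(-1) + (-9)*(6) + (-2)*(-9) = -32
C[1][0] = (0)*(-8) + (-9)*(2) + (-5)*(-8) = 22
C[1][1] = (0)*(-1) + (-9)*(6) + (-5)*(-9) = -9
C[2][0] = (6)*(-8) + (8)*(2) + (-10)*(-8) = 48
C[2][1] = (6)*(-1) + (8)*(6) + (-10)*(-9) = 132
= [[30, -32], [22, -9], [48, 132]]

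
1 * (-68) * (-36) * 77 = 188496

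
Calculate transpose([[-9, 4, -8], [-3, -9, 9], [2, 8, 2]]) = [[-9, -3, 2], [4, -9, 8], [-8, 9, 2]]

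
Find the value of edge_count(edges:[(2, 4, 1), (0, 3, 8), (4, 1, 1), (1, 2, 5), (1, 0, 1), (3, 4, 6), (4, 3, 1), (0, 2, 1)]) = 8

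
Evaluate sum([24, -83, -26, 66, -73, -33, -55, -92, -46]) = 24 + (-83) + (-26) + 66 + (-73) + (-33) + (-55) + (-92) + (-46)
= -318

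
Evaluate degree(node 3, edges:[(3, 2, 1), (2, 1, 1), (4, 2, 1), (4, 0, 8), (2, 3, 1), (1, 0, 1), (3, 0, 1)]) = incident: (3,2), (2,3), (3,0)
= 3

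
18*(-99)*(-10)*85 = 1514700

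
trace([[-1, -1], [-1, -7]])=diagonal: (-1) + (-7)
= -8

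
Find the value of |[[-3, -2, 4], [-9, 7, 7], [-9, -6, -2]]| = (1)*(-3)*det([[7, 7], [-6, -2]]) + (-1)*(-2)*det([[-9, 7], [-9, -2]]) + (1)*(4)*det([[-9, 7], [-9, -6]])
= -84 + 162 + 468
= 546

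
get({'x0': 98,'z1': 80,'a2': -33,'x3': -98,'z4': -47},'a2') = -33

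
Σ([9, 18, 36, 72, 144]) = 9 + 18 + 36 + 72 + 144
= 279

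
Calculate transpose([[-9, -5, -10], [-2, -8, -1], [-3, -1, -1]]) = [[-9, -2, -3], [-5, -8, -1], [-10, -1, -1]]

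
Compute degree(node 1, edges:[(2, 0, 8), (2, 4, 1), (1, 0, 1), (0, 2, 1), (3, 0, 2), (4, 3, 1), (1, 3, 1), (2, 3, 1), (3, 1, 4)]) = 3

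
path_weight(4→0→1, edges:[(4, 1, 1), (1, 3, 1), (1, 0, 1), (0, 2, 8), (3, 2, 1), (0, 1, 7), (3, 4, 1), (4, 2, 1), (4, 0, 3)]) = w(4→0)=3 + w(0→1)=7
= 10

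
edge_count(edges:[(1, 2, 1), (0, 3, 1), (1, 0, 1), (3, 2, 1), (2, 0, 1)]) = 5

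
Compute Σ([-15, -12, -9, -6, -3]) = -45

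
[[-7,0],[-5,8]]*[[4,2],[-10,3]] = C[0][0] = (-7)*(4) + (0)*(-10) = -28
C[0][1] = (-7)*(2) + (0)*(3) = -14
C[1][0] = (-5)*(4) + (8)*(-10) = -100
C[1][1] = (-5)*(2) + (8)*(3) = 14
= [[-28, -14], [-100, 14]]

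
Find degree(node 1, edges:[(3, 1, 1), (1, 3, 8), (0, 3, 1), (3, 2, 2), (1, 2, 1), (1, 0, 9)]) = 4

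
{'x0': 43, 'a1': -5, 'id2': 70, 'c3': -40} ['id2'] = 70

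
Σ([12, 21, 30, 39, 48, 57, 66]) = 273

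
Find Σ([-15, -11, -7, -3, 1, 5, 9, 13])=(-15) + (-11) + (-7) + (-3) + 1 + 5 + 9 + 13
= -8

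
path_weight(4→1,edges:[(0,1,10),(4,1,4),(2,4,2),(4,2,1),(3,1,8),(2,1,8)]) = w(4→1)=4
= 4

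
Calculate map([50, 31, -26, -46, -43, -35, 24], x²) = (50)²=2500, (31)²=961, (-26)²=676, (-46)²=2116, (-43)²=1849, (-35)²=1225, (24)²=576
= [2500, 961, 676, 2116, 1849, 1225, 576]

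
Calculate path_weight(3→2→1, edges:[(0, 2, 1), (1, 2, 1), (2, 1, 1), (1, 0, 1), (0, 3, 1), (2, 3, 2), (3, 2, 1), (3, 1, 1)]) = w(3→2)=1 + w(2→1)=1
= 2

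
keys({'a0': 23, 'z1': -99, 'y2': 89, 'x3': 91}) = ['a0', 'z1', 'y2', 'x3']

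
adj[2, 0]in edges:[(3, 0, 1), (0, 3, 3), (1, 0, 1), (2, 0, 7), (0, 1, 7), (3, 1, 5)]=7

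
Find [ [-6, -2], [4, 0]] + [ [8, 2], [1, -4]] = [[2, 0], [5, -4]]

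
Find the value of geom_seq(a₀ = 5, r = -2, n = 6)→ a_0 = 5*(-2)^0 = 5
a_1 = 5*(-2)^1 = -10
a_2 = 5*(-2)^2 = 20
...
= [5, -10, 20, -40, 80, -160]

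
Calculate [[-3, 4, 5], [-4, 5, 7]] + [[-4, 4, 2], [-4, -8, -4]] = [[-7, 8, 7], [-8, -3, 3]]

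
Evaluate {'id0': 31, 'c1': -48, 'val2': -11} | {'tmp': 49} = {'id0': 31, 'c1': -48, 'val2': -11, 'tmp': 49}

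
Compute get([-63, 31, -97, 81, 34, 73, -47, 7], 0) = -63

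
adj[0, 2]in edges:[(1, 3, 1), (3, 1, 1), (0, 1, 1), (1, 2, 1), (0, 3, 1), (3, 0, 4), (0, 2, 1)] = 1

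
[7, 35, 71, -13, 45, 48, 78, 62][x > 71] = keep x where x > 71: 7✗, 35✗, 71✗, -13✗, 45✗, 48✗, 78✓, 62✗
= [78]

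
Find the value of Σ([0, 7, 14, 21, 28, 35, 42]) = 0 + 7 + 14 + 21 + 28 + 35 + 42
= 147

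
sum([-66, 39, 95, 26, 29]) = 123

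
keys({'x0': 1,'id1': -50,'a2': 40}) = ['x0', 'id1', 'a2']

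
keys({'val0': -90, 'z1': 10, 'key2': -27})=['val0', 'z1', 'key2']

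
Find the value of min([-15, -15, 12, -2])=-15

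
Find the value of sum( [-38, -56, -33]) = (-38) + (-56) + (-33)
= -127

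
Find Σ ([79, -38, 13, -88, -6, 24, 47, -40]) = -9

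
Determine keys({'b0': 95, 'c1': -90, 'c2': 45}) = ['b0', 'c1', 'c2']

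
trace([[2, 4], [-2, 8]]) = diagonal: 2 + 8
= 10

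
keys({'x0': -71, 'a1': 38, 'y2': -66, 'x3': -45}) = ['x0', 'a1', 'y2', 'x3']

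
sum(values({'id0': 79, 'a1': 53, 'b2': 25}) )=157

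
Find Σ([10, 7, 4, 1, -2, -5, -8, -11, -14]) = -18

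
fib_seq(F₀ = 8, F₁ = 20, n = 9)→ [8, 20, 28, 48, 76, 124, 200, 324, 524]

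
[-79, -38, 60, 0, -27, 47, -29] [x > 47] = [60]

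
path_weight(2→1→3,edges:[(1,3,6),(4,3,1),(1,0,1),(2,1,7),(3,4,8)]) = 13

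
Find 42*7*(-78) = -22932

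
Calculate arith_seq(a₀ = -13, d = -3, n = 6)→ a_0 = -13 + 0*-3 = -13
a_1 = -13 + 1*-3 = -16
a_2 = -13 + 2*-3 = -19
...
= [-13, -16, -19, -22, -25, -28]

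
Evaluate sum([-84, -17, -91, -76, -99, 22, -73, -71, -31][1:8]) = slice → [-17, -91, -76, -99, 22, -73, -71]
(-17) + (-91) + (-76) + (-99) + 22 + (-73) + (-71)
= -405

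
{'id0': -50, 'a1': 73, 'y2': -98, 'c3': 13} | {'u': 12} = {'id0': -50, 'a1': 73, 'y2': -98, 'c3': 13, 'u': 12}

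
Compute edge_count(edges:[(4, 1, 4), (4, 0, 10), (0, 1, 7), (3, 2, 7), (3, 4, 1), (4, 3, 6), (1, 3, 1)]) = 7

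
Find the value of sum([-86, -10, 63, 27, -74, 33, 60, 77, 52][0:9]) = slice → [-86, -10, 63, 27, -74, 33, 60, 77, 52]
(-86) + (-10) + 63 + 27 + (-74) + 33 + 60 + 77 + 52
= 142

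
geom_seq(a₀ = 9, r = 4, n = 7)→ [9, 36, 144, 576, 2304, 9216, 36864]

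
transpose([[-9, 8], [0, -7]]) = [[-9, 0], [8, -7]]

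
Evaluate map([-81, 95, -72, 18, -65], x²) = [6561, 9025, 5184, 324, 4225]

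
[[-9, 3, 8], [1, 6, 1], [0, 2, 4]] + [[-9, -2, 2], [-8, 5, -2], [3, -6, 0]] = [[-18, 1, 10], [-7, 11, -1], [3, -4, 4]]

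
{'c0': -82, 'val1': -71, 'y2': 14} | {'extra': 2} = {'c0': -82, 'val1': -71, 'y2': 14, 'extra': 2}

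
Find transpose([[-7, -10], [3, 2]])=[[-7, 3], [-10, 2]]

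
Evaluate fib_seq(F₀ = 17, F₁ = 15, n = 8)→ F_2 = F_1 + F_0 = 32
F_3 = F_2 + F_1 = 47
F_4 = F_3 + F_2 = 79
...
= [17, 15, 32, 47, 79, 126, 205, 331]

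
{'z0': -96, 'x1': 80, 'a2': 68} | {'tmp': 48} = {'z0': -96, 'x1': 80, 'a2': 68, 'tmp': 48}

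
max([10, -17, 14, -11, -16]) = 14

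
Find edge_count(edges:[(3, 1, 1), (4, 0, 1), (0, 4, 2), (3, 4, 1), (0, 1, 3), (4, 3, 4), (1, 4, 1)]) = 7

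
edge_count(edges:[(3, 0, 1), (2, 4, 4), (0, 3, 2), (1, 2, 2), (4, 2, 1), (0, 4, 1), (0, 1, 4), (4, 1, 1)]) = 8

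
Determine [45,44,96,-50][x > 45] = keep x where x > 45: 45✗, 44✗, 96✓, -50✗
= [96]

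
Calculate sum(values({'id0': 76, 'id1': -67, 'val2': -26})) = 76 + (-67) + (-26)
= -17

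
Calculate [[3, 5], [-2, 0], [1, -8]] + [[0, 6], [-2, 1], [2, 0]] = [[3, 11], [-4, 1], [3, -8]]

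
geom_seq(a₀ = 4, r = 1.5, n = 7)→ [4.0, 6.0, 9.0, 13.5, 20.25, 30.375, 45.5625]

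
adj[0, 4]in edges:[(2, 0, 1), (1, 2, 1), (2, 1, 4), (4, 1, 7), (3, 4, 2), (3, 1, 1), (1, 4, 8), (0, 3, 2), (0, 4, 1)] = 1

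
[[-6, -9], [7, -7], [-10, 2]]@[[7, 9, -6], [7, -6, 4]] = [[-105, 0, 0], [0, 105, -70], [-56, -102, 68]]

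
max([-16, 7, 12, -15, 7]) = 12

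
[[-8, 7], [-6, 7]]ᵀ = [[-8, -6], [7, 7]]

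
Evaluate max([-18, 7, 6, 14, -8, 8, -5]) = 14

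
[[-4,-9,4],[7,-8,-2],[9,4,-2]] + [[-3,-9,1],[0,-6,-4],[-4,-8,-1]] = [[-7, -18, 5], [7, -14, -6], [5, -4, -3]]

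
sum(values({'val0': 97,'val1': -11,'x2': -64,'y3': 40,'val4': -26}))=36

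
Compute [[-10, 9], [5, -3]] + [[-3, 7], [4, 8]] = [[-13, 16], [9, 5]]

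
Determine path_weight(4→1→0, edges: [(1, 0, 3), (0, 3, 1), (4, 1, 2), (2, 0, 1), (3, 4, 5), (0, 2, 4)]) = w(4→1)=2 + w(1→0)=3
= 5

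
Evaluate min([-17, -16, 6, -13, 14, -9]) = -17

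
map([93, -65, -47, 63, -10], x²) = [8649, 4225, 2209, 3969, 100]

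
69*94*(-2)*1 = -12972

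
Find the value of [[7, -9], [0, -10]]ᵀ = [[7, 0], [-9, -10]]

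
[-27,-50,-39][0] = -27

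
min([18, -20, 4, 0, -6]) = -20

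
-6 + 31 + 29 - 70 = -16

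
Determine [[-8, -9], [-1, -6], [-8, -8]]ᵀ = [[-8, -1, -8], [-9, -6, -8]]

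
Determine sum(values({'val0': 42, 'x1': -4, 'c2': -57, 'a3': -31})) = -50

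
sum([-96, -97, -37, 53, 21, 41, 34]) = (-96) + (-97) + (-37) + 53 + 21 + 41 + 34
= -81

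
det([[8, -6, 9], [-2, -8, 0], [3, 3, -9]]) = 846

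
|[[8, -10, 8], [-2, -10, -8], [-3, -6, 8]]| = -1568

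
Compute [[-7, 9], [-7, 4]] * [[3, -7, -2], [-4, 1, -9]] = [[-57, 58, -67], [-37, 53, -22]]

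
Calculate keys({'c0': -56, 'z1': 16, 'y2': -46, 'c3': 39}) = ['c0', 'z1', 'y2', 'c3']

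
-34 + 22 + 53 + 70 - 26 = 85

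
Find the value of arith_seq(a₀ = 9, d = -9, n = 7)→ [9, 0, -9, -18, -27, -36, -45]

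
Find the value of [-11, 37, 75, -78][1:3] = [37, 75]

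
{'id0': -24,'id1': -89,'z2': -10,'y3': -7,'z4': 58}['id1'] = -89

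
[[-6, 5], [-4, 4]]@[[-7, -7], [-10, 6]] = [[-8, 72], [-12, 52]]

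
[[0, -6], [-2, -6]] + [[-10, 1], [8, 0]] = [[-10, -5], [6, -6]]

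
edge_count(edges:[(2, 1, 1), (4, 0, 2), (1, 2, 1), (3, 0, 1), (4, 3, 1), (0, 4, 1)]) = 6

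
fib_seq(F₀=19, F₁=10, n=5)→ F_2 = F_1 + F_0 = 29
F_3 = F_2 + F_1 = 39
F_4 = F_3 + F_2 = 68
= [19, 10, 29, 39, 68]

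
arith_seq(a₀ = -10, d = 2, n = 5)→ [-10, -8, -6, -4, -2]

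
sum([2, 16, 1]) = 19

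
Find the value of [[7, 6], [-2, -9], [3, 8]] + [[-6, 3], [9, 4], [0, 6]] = [[1, 9], [7, -5], [3, 14]]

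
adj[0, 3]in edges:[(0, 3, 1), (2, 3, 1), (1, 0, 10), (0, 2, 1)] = 1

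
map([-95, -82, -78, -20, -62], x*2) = [-190, -164, -156, -40, -124]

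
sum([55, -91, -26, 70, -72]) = -64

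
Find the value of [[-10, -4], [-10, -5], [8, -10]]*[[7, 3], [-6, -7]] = C[0][0] = (-10)*(7) + (-4)*(-6) = -46
C[0][1] = (-10)*(3) + (-4)*(-7) = -2
C[1][0] = (-10)*(7) + (-5)*(-6) = -40
C[1][1] = (-10)*(3) + (-5)*(-7) = 5
C[2][0] = (8)*(7) + (-10)*(-6) = 116
C[2][1] = (8)*(3) + (-10)*(-7) = 94
= [[-46, -2], [-40, 5], [116, 94]]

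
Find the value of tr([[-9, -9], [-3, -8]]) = -17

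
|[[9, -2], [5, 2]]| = 28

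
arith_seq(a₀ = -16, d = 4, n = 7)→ a_0 = -16 + 0*4 = -16
a_1 = -16 + 1*4 = -12
a_2 = -16 + 2*4 = -8
...
= [-16, -12, -8, -4, 0, 4, 8]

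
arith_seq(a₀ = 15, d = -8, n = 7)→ a_0 = 15 + 0*-8 = 15
a_1 = 15 + 1*-8 = 7
a_2 = 15 + 2*-8 = -1
...
= [15, 7, -1, -9, -17, -25, -33]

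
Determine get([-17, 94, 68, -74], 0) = -17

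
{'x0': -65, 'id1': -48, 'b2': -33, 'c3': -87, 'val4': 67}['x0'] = -65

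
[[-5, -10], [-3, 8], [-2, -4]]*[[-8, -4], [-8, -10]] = C[0][0] = (-5)*(-8) + (-10)*(-8) = 120
C[0][1] = (-5)*(-4) + (-10)*(-10) = 120
C[1][0] = (-3)*(-8) + (8)*(-8) = -40
C[1][1] = (-3)*(-4) + (8)*(-10) = -68
C[2][0] = (-2)*(-8) + (-4)*(-8) = 48
C[2][1] = (-2)*(-4) + (-4)*(-10) = 48
= [[120, 120], [-40, -68], [48, 48]]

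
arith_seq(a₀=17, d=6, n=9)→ [17, 23, 29, 35, 41, 47, 53, 59, 65]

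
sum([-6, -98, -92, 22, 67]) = -107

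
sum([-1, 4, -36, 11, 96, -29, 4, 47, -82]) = 14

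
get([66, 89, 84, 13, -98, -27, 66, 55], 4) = -98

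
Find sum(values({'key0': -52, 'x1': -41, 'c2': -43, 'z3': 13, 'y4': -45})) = (-52) + (-41) + (-43) + 13 + (-45)
= -168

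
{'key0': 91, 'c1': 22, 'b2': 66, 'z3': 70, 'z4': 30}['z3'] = 70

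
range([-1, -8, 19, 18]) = 27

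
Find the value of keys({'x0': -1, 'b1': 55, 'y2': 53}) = ['x0', 'b1', 'y2']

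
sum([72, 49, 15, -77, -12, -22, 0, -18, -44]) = -37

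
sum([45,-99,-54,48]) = -60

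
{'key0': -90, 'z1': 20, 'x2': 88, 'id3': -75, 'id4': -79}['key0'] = -90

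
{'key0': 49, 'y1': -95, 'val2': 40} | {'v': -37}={'key0': 49, 'y1': -95, 'val2': 40, 'v': -37}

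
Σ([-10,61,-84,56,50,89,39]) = (-10) + 61 + (-84) + 56 + 50 + 89 + 39
= 201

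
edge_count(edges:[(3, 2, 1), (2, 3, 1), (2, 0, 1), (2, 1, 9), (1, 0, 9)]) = 5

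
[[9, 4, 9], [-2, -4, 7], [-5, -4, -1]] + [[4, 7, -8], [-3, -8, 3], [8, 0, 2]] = [[13, 11, 1], [-5, -12, 10], [3, -4, 1]]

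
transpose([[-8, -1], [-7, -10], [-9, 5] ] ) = [[-8, -7, -9], [-1, -10, 5]]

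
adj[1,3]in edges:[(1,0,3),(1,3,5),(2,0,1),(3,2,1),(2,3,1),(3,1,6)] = 5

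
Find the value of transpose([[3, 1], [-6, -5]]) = [[3, -6], [1, -5]]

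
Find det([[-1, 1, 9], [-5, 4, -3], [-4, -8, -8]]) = 532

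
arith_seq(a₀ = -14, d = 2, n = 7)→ a_0 = -14 + 0*2 = -14
a_1 = -14 + 1*2 = -12
a_2 = -14 + 2*2 = -10
...
= [-14, -12, -10, -8, -6, -4, -2]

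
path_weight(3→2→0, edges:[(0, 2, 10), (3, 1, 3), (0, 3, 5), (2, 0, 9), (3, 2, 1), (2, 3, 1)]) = w(3→2)=1 + w(2→0)=9
= 10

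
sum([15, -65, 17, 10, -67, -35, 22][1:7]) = -118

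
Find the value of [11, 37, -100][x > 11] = keep x where x > 11: 11✗, 37✓, -100✗
= [37]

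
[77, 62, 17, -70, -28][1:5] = [62, 17, -70, -28]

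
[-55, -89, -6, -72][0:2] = [-55, -89]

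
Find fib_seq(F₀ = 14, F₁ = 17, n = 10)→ [14, 17, 31, 48, 79, 127, 206, 333, 539, 872]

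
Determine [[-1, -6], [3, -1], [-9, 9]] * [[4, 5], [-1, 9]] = C[0][0] = (-1)*(4) + (-6)*(-1) = 2
C[0][1] = (-1)*(5) + (-6)*(9) = -59
C[1][0] = (3)*(4) + (-1)*(-1) = 13
C[1][1] = (3)*(5) + (-1)*(9) = 6
C[2][0] = (-9)*(4) + (9)*(-1) = -45
C[2][1] = (-9)*(5) + (9)*(9) = 36
= [[2, -59], [13, 6], [-45, 36]]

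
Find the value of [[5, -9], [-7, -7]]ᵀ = [[5, -7], [-9, -7]]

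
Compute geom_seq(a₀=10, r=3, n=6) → a_0 = 10*3^0 = 10
a_1 = 10*3^1 = 30
a_2 = 10*3^2 = 90
...
= [10, 30, 90, 270, 810, 2430]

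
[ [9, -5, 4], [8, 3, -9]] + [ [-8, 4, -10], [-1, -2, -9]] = [[1, -1, -6], [7, 1, -18]]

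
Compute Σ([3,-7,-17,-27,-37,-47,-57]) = -189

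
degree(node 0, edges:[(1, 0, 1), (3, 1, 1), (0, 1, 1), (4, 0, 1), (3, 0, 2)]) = incident: (1,0), (0,1), (4,0), (3,0)
= 4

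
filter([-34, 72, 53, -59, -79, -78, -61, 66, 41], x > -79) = keep x where x > -79: -34✓, 72✓, 53✓, -59✓, -79✗, -78✓, -61✓, 66✓, 41✓
= [-34, 72, 53, -59, -78, -61, 66, 41]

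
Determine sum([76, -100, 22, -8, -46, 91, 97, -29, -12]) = 76 + (-100) + 22 + (-8) + (-46) + 91 + 97 + (-29) + (-12)
= 91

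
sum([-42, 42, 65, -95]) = -30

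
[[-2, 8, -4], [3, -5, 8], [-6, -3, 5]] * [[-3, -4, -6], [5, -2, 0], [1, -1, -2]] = [[42, -4, 20], [-26, -10, -34], [8, 25, 26]]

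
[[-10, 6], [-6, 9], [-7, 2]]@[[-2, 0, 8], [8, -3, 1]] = [[68, -18, -74], [84, -27, -39], [30, -6, -54]]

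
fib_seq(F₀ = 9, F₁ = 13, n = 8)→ [9, 13, 22, 35, 57, 92, 149, 241]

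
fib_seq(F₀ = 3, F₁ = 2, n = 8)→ F_2 = F_1 + F_0 = 5
F_3 = F_2 + F_1 = 7
F_4 = F_3 + F_2 = 12
...
= [3, 2, 5, 7, 12, 19, 31, 50]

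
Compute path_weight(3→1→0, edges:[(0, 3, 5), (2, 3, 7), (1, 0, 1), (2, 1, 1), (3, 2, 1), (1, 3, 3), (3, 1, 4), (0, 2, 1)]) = 5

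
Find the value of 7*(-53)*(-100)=37100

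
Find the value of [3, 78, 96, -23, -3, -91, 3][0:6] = [3, 78, 96, -23, -3, -91]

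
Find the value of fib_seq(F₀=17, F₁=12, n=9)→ F_2 = F_1 + F_0 = 29
F_3 = F_2 + F_1 = 41
F_4 = F_3 + F_2 = 70
...
= [17, 12, 29, 41, 70, 111, 181, 292, 473]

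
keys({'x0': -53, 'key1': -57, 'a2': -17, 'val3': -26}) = ['x0', 'key1', 'a2', 'val3']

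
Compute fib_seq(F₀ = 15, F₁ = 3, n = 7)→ [15, 3, 18, 21, 39, 60, 99]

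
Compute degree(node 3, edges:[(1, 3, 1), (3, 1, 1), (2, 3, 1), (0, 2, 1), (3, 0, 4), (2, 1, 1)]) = 4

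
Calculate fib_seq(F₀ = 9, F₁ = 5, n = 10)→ [9, 5, 14, 19, 33, 52, 85, 137, 222, 359]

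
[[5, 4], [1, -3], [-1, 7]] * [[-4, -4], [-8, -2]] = [[-52, -28], [20, 2], [-52, -10]]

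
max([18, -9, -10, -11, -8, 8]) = 18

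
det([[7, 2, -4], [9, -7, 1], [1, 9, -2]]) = -279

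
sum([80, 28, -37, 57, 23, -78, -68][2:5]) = slice → [-37, 57, 23]
(-37) + 57 + 23
= 43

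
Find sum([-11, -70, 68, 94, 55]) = 136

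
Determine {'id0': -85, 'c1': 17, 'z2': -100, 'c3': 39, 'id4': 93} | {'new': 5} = {'id0': -85, 'c1': 17, 'z2': -100, 'c3': 39, 'id4': 93, 'new': 5}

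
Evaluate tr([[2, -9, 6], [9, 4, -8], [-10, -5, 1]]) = 7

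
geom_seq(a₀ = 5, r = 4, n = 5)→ a_0 = 5*4^0 = 5
a_1 = 5*4^1 = 20
a_2 = 5*4^2 = 80
...
= [5, 20, 80, 320, 1280]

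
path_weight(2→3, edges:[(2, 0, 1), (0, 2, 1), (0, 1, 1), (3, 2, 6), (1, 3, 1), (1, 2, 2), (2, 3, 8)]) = w(2→3)=8
= 8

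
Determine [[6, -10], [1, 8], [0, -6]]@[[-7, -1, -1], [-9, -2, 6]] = [[48, 14, -66], [-79, -17, 47], [54, 12, -36]]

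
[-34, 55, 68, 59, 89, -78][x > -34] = keep x where x > -34: -34✗, 55✓, 68✓, 59✓, 89✓, -78✗
= [55, 68, 59, 89]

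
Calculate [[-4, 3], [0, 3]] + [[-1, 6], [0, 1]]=[[-5, 9], [0, 4]]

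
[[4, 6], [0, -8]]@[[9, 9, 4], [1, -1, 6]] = [[42, 30, 52], [-8, 8, -48]]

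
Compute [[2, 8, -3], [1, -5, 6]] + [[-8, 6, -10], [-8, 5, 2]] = [[-6, 14, -13], [-7, 0, 8]]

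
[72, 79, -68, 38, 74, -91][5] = -91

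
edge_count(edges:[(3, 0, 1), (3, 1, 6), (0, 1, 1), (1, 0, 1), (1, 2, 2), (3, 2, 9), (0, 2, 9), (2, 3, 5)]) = 8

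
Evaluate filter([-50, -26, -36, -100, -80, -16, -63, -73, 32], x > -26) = keep x where x > -26: -50✗, -26✗, -36✗, -100✗, -80✗, -16✓, -63✗, -73✗, 32✓
= [-16, 32]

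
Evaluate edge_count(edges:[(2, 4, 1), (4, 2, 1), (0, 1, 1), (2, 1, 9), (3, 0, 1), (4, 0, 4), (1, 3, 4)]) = 7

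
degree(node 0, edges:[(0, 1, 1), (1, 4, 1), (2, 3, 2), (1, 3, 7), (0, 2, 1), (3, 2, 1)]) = 2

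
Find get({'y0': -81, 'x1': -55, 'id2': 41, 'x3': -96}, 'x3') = -96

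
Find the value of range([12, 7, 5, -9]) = 21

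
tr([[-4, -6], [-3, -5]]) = -9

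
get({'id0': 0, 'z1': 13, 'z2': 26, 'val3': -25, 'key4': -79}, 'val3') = -25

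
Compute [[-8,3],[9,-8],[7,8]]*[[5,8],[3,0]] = C[0][0] = (-8)*(5) + (3)*(3) = -31
C[0][1] = (-8)*(8) + (3)*(0) = -64
C[1][0] = (9)*(5) + (-8)*(3) = 21
C[1][1] = (9)*(8) + (-8)*(0) = 72
C[2][0] = (7)*(5) + (8)*(3) = 59
C[2][1] = (7)*(8) + (8)*(0) = 56
= [[-31, -64], [21, 72], [59, 56]]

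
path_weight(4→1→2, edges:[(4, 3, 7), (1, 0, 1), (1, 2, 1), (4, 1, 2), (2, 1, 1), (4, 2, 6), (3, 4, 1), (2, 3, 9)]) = 3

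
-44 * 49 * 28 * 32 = -1931776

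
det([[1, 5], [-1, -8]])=-3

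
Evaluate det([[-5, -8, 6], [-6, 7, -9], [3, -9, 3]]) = (1)*(-5)*det([[7, -9], [-9, 3]]) + (-1)*(-8)*det([[-6, -9], [3, 3]]) + (1)*(6)*det([[-6, 7], [3, -9]])
= 300 + 72 + 198
= 570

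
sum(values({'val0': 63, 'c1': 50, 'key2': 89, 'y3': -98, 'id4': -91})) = 13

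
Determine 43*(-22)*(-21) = 19866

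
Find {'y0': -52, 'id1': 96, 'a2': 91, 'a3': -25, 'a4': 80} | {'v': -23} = {'y0': -52, 'id1': 96, 'a2': 91, 'a3': -25, 'a4': 80, 'v': -23}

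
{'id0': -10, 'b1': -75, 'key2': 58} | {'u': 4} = {'id0': -10, 'b1': -75, 'key2': 58, 'u': 4}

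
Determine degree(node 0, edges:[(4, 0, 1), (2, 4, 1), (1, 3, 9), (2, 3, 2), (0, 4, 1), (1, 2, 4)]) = incident: (4,0), (0,4)
= 2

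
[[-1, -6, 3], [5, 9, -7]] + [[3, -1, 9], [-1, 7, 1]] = [[2, -7, 12], [4, 16, -6]]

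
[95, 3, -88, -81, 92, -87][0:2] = [95, 3]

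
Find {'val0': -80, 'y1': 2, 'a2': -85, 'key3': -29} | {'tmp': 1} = {'val0': -80, 'y1': 2, 'a2': -85, 'key3': -29, 'tmp': 1}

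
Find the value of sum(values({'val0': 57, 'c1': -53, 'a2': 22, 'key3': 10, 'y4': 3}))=57 + (-53) + 22 + 10 + 3
= 39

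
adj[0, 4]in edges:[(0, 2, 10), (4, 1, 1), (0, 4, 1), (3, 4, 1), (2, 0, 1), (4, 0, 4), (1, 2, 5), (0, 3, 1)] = 1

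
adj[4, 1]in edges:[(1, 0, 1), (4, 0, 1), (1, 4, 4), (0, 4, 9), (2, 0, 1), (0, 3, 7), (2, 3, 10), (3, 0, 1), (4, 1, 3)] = 3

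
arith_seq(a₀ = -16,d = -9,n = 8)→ [-16, -25, -34, -43, -52, -61, -70, -79]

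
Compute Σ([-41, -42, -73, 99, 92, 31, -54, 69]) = 81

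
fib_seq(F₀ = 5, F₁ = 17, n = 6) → F_2 = F_1 + F_0 = 22
F_3 = F_2 + F_1 = 39
F_4 = F_3 + F_2 = 61
...
= [5, 17, 22, 39, 61, 100]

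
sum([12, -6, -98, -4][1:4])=-108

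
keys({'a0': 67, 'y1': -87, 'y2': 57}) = ['a0', 'y1', 'y2']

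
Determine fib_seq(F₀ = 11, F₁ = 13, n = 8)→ [11, 13, 24, 37, 61, 98, 159, 257]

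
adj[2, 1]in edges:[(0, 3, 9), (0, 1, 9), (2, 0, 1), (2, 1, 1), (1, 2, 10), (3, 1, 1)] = 1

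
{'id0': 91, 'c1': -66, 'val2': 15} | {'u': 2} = {'id0': 91, 'c1': -66, 'val2': 15, 'u': 2}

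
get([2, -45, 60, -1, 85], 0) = 2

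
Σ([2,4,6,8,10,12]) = 42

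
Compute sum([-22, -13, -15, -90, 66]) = -74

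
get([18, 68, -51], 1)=68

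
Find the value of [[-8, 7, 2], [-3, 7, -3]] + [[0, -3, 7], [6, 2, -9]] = [[-8, 4, 9], [3, 9, -12]]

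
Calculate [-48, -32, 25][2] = 25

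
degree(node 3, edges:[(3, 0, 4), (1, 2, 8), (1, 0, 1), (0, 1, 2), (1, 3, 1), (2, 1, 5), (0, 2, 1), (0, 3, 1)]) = 3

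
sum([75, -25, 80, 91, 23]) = 244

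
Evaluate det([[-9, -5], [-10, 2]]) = (-9)*(2) - (-5)*(-10)
= -68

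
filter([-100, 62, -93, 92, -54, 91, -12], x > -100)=[62, -93, 92, -54, 91, -12]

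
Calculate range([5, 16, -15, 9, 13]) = 31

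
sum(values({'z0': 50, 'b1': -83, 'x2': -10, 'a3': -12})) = 50 + (-83) + (-10) + (-12)
= -55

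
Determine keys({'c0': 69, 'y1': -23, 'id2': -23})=['c0', 'y1', 'id2']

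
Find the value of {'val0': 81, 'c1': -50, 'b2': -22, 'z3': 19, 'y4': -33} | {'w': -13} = {'val0': 81, 'c1': -50, 'b2': -22, 'z3': 19, 'y4': -33, 'w': -13}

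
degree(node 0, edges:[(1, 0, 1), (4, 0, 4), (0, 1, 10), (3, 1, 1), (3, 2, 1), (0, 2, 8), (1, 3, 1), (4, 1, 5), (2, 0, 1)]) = 5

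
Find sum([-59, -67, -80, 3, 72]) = (-59) + (-67) + (-80) + 3 + 72
= -131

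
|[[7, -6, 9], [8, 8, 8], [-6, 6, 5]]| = 1336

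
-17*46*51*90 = -3589380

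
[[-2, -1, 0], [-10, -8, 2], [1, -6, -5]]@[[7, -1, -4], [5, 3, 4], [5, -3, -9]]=C[0][0] = (-2)*(7) + (-1)*(5) + (0)*(5) = -19
C[0][1] = (-2)*(-1) + (-1)*(3) + (0)*(-3) = -1
C[0][2] = (-2)*(-4) + (-1)*(4) + (0)*(-9) = 4
C[1][0] = (-10)*(7) + (-8)*(5) + (2)*(5) = -100
C[1][1] = (-10)*(-1) + (-8)*(3) + (2)*(-3) = -20
C[1][2] = (-10)*(-4) + (-8)*(4) + (2)*(-9) = -10
... (3 more cells)
= [[-19, -1, 4], [-100, -20, -10], [-48, -4, 17]]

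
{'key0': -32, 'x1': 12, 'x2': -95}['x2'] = -95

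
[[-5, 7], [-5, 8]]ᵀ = [[-5, -5], [7, 8]]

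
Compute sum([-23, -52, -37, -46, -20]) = (-23) + (-52) + (-37) + (-46) + (-20)
= -178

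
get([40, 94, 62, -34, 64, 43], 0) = 40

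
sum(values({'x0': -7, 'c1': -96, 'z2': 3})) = -100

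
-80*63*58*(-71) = 20754720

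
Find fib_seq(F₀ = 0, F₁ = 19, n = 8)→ F_2 = F_1 + F_0 = 19
F_3 = F_2 + F_1 = 38
F_4 = F_3 + F_2 = 57
...
= [0, 19, 19, 38, 57, 95, 152, 247]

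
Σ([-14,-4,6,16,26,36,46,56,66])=234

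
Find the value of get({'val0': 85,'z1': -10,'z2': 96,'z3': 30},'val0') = 85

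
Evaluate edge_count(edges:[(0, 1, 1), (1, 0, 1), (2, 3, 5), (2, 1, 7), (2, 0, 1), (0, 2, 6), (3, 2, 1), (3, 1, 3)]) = 8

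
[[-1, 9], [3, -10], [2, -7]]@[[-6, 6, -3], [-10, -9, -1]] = [[-84, -87, -6], [82, 108, 1], [58, 75, 1]]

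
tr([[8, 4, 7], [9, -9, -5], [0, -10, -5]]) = -6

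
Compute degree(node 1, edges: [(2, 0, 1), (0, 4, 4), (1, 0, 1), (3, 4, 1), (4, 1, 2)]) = 2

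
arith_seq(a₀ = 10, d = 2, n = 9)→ [10, 12, 14, 16, 18, 20, 22, 24, 26]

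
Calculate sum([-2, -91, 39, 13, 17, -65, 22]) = (-2) + (-91) + 39 + 13 + 17 + (-65) + 22
= -67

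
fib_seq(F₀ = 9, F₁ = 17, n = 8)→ F_2 = F_1 + F_0 = 26
F_3 = F_2 + F_1 = 43
F_4 = F_3 + F_2 = 69
...
= [9, 17, 26, 43, 69, 112, 181, 293]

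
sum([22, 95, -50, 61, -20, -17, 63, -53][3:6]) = slice → [61, -20, -17]
61 + (-20) + (-17)
= 24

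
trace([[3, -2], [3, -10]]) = diagonal: 3 + (-10)
= -7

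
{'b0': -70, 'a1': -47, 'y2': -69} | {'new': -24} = {'b0': -70, 'a1': -47, 'y2': -69, 'new': -24}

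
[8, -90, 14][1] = -90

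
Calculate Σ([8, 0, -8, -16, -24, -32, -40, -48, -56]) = -216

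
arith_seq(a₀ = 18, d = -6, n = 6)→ [18, 12, 6, 0, -6, -12]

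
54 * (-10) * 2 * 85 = -91800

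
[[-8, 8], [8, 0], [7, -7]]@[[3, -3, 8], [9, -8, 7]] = [[48, -40, -8], [24, -24, 64], [-42, 35, 7]]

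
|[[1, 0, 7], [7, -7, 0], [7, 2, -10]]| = (1)*(1)*det([[-7, 0], [2, -10]]) + (-1)*(0)*det([[7, 0], [7, -10]]) + (1)*(7)*det([[7, -7], [7, 2]])
= 70 + 0 + 441
= 511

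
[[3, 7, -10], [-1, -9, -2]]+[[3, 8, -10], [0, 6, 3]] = [[6, 15, -20], [-1, -3, 1]]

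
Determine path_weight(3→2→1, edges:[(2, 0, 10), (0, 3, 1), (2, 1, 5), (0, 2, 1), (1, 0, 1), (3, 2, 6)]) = 11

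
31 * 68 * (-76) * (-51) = 8170608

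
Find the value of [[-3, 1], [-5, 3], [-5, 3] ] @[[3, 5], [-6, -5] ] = [[-15, -20], [-33, -40], [-33, -40]]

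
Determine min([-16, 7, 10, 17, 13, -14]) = -16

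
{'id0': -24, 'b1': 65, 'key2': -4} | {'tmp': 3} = {'id0': -24, 'b1': 65, 'key2': -4, 'tmp': 3}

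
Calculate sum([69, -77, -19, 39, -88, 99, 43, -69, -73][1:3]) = -96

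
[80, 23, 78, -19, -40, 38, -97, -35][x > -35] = keep x where x > -35: 80✓, 23✓, 78✓, -19✓, -40✗, 38✓, -97✗, -35✗
= [80, 23, 78, -19, 38]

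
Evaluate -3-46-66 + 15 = -100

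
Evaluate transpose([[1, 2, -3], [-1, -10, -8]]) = [[1, -1], [2, -10], [-3, -8]]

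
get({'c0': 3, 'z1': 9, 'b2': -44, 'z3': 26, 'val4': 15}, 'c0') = 3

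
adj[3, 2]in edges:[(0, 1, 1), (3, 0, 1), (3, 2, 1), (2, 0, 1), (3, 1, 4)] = 1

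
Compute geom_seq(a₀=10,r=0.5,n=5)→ [10.0, 5.0, 2.5, 1.25, 0.625]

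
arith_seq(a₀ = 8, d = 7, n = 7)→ [8, 15, 22, 29, 36, 43, 50]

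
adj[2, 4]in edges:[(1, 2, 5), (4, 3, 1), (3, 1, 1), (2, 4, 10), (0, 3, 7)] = 10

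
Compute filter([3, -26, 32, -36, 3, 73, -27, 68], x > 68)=[73]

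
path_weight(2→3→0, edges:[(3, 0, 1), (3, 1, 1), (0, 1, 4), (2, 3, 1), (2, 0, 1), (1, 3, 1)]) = 2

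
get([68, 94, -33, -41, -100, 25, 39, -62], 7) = -62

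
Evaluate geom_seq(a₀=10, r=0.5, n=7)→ [10.0, 5.0, 2.5, 1.25, 0.625, 0.3125, 0.15625]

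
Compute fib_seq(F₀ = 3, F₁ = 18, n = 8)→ [3, 18, 21, 39, 60, 99, 159, 258]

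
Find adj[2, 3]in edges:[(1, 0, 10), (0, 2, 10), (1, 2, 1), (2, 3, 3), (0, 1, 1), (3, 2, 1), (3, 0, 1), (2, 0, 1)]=3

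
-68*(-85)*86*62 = 30818960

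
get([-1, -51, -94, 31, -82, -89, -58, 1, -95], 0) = -1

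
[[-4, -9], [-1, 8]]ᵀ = [[-4, -1], [-9, 8]]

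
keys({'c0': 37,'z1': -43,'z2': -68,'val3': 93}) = ['c0', 'z1', 'z2', 'val3']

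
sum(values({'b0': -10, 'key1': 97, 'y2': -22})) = (-10) + 97 + (-22)
= 65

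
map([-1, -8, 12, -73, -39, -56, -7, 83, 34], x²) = [1, 64, 144, 5329, 1521, 3136, 49, 6889, 1156]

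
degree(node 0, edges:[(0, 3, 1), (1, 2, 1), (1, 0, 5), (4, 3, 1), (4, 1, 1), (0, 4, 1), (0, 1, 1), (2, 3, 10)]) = incident: (0,3), (1,0), (0,4), (0,1)
= 4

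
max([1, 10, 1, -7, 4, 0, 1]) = 10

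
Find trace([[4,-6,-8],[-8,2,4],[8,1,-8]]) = -2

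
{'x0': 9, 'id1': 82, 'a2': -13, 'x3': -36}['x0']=9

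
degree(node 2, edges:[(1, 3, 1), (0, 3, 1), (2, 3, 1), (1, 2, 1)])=2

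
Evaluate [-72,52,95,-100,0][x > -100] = [-72, 52, 95, 0]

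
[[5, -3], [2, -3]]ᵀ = [[5, 2], [-3, -3]]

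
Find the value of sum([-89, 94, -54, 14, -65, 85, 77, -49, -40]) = (-89) + 94 + (-54) + 14 + (-65) + 85 + 77 + (-49) + (-40)
= -27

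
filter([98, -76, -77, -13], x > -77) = [98, -76, -13]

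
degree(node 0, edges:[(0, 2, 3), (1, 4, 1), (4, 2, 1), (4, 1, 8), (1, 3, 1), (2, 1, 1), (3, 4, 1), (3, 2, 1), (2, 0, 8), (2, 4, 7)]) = incident: (0,2), (2,0)
= 2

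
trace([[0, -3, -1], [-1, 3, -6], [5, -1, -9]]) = diagonal: 0 + 3 + (-9)
= -6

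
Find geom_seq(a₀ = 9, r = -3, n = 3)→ [9, -27, 81]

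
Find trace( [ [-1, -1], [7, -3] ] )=diagonal: (-1) + (-3)
= -4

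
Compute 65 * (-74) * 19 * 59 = -5392010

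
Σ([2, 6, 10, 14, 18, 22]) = 72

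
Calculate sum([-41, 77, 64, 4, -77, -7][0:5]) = slice → [-41, 77, 64, 4, -77]
(-41) + 77 + 64 + 4 + (-77)
= 27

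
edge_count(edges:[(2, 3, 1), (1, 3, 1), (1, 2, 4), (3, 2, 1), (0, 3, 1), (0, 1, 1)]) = 6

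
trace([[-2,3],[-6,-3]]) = -5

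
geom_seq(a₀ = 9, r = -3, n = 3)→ a_0 = 9*(-3)^0 = 9
a_1 = 9*(-3)^1 = -27
a_2 = 9*(-3)^2 = 81
= [9, -27, 81]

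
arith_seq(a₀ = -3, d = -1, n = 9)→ a_0 = -3 + 0*-1 = -3
a_1 = -3 + 1*-1 = -4
a_2 = -3 + 2*-1 = -5
...
= [-3, -4, -5, -6, -7, -8, -9, -10, -11]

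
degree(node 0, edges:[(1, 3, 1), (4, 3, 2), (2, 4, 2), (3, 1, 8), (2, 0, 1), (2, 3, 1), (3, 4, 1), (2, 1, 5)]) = 1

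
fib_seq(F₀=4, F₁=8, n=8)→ [4, 8, 12, 20, 32, 52, 84, 136]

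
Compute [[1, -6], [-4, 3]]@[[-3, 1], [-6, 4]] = [[33, -23], [-6, 8]]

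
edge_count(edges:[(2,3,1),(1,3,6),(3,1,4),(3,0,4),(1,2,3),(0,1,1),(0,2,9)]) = 7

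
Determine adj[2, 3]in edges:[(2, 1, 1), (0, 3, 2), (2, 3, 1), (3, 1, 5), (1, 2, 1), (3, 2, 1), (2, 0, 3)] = 1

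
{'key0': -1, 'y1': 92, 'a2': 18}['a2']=18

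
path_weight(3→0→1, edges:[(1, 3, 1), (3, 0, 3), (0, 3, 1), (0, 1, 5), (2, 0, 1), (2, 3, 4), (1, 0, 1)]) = 8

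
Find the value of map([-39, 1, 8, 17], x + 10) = -39+10=-29, 1+10=11, 8+10=18, 17+10=27
= [-29, 11, 18, 27]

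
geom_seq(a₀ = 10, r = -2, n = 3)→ a_0 = 10*(-2)^0 = 10
a_1 = 10*(-2)^1 = -20
a_2 = 10*(-2)^2 = 40
= [10, -20, 40]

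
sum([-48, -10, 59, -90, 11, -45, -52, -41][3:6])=slice → [-90, 11, -45]
(-90) + 11 + (-45)
= -124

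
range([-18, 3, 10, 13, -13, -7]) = 31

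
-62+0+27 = -35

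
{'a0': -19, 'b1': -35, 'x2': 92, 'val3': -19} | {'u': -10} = {'a0': -19, 'b1': -35, 'x2': 92, 'val3': -19, 'u': -10}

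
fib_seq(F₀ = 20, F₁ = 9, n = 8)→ [20, 9, 29, 38, 67, 105, 172, 277]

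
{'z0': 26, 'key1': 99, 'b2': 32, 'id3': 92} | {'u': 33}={'z0': 26, 'key1': 99, 'b2': 32, 'id3': 92, 'u': 33}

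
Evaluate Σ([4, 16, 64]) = 84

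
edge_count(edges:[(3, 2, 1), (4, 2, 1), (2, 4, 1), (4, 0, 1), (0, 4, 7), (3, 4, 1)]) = 6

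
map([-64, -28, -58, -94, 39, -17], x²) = [4096, 784, 3364, 8836, 1521, 289]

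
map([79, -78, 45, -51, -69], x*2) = 79*2=158, -78*2=-156, 45*2=90, -51*2=-102, -69*2=-138
= [158, -156, 90, -102, -138]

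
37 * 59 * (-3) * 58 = -379842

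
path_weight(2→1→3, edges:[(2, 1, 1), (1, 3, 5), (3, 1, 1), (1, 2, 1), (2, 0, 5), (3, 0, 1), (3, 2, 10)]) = w(2→1)=1 + w(1→3)=5
= 6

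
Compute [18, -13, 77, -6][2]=77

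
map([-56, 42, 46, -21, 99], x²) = [3136, 1764, 2116, 441, 9801]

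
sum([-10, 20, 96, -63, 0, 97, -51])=(-10) + 20 + 96 + (-63) + 0 + 97 + (-51)
= 89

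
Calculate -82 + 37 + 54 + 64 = 73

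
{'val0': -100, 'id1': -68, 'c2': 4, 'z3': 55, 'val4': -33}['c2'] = 4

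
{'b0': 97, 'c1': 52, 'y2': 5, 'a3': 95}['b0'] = 97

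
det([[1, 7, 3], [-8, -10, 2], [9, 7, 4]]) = 398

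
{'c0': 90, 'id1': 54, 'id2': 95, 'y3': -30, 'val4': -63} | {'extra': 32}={'c0': 90, 'id1': 54, 'id2': 95, 'y3': -30, 'val4': -63, 'extra': 32}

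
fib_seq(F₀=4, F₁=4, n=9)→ F_2 = F_1 + F_0 = 8
F_3 = F_2 + F_1 = 12
F_4 = F_3 + F_2 = 20
...
= [4, 4, 8, 12, 20, 32, 52, 84, 136]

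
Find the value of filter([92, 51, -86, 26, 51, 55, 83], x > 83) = keep x where x > 83: 92✓, 51✗, -86✗, 26✗, 51✗, 55✗, 83✗
= [92]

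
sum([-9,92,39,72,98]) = 292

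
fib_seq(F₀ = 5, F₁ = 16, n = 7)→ [5, 16, 21, 37, 58, 95, 153]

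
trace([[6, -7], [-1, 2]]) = diagonal: 6 + 2
= 8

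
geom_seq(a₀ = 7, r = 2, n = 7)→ [7, 14, 28, 56, 112, 224, 448]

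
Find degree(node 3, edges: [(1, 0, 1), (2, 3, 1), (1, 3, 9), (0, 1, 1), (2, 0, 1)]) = incident: (2,3), (1,3)
= 2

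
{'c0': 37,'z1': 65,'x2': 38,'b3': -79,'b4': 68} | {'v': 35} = {'c0': 37, 'z1': 65, 'x2': 38, 'b3': -79, 'b4': 68, 'v': 35}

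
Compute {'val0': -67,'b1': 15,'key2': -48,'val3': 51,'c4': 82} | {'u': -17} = {'val0': -67, 'b1': 15, 'key2': -48, 'val3': 51, 'c4': 82, 'u': -17}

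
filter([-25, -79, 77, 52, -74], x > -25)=keep x where x > -25: -25✗, -79✗, 77✓, 52✓, -74✗
= [77, 52]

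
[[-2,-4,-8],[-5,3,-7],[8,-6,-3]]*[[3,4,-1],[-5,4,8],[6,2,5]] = C[0][0] = (-2)*(3) + (-4)*(-5) + (-8)*(6) = -34
C[0][1] = (-2)*(4) + (-4)*(4) + (-8)*(2) = -40
C[0][2] = (-2)*(-1) + (-4)*(8) + (-8)*(5) = -70
C[1][0] = (-5)*(3) + (3)*(-5) + (-7)*(6) = -72
C[1][1] = (-5)*(4) + (3)*(4) + (-7)*(2) = -22
C[1][2] = (-5)*(-1) + (3)*(8) + (-7)*(5) = -6
... (3 more cells)
= [[-34, -40, -70], [-72, -22, -6], [36, 2, -71]]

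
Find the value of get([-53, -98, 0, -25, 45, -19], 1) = -98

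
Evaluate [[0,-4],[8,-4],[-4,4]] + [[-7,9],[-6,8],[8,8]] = [[-7, 5], [2, 4], [4, 12]]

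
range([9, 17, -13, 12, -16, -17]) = 34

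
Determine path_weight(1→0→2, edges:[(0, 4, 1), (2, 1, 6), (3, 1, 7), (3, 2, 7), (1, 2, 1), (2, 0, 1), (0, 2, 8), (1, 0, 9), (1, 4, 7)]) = 17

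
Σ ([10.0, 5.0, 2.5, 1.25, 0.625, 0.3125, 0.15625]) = 19.84375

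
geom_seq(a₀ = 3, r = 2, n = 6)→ a_0 = 3*2^0 = 3
a_1 = 3*2^1 = 6
a_2 = 3*2^2 = 12
...
= [3, 6, 12, 24, 48, 96]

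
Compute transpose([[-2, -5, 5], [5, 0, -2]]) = [[-2, 5], [-5, 0], [5, -2]]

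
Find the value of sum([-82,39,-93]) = (-82) + 39 + (-93)
= -136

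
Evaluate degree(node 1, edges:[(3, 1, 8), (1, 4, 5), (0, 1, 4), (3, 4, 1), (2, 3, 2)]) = incident: (3,1), (1,4), (0,1)
= 3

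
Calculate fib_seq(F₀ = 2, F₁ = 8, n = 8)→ [2, 8, 10, 18, 28, 46, 74, 120]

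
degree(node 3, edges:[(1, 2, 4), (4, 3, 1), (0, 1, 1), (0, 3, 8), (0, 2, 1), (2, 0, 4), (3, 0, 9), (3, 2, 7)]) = 4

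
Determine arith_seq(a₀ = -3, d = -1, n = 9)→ [-3, -4, -5, -6, -7, -8, -9, -10, -11]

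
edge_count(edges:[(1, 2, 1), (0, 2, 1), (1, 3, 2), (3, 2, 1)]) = 4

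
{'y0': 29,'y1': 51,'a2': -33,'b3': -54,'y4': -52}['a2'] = -33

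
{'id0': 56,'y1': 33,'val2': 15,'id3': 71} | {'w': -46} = {'id0': 56, 'y1': 33, 'val2': 15, 'id3': 71, 'w': -46}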